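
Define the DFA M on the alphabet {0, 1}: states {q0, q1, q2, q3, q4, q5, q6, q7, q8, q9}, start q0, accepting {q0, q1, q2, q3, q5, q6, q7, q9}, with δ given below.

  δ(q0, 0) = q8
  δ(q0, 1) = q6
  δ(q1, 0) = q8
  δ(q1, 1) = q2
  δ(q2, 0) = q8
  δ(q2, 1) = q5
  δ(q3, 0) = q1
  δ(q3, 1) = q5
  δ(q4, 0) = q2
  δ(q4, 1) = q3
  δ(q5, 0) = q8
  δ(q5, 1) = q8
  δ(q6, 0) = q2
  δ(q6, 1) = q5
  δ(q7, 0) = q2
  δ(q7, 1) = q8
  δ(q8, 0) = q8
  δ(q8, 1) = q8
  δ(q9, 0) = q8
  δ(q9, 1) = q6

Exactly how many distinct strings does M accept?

The useful subgraph on states {q0, q2, q5, q6} is acyclic, so L(M) is finite; the longest accepting path visits 4 useful states, giving maximum string length 3.
Counting accepting paths from q0 by length: 1 of length 0, 1 of length 1, 2 of length 2, 1 of length 3. Total 5.

5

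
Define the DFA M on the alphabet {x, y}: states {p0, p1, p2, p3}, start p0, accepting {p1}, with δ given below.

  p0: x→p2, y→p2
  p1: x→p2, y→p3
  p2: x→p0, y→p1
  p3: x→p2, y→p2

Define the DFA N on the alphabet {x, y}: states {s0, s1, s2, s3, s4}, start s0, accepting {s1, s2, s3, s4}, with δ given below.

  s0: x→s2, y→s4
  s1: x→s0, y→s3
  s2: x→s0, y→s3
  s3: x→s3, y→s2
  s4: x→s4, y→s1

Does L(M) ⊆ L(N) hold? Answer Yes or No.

Yes

Exploring the product automaton M × N from the start pair (p0, s0), following both machines on each input symbol, reaches 16 state pairs: (p0, s0), (p2, s2), (p2, s4), (p1, s3), (p0, s4), (p1, s1), (p2, s3), (p3, s2), (p2, s1), (p2, s0), (p3, s3), (p0, s3), (p1, s2), (p0, s2), (p1, s4), (p3, s1).
M accepts in {p1} and N accepts in {s1, s2, s3, s4}. The reachable pairs whose M-component is accepting are (p1, s3), (p1, s1), (p1, s2), (p1, s4); in each of them the N-component is accepting too, so the product for L(M) \ L(N) (M-component accepting, N-component rejecting) has no reachable accepting pair and the difference is empty.
Hence every string in L(M) is also in L(N).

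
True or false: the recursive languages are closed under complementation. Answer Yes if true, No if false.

Yes

Run the decider for L and flip its answer; since the decider halts on every input, this decides the complement.
So the recursive languages are closed under complement.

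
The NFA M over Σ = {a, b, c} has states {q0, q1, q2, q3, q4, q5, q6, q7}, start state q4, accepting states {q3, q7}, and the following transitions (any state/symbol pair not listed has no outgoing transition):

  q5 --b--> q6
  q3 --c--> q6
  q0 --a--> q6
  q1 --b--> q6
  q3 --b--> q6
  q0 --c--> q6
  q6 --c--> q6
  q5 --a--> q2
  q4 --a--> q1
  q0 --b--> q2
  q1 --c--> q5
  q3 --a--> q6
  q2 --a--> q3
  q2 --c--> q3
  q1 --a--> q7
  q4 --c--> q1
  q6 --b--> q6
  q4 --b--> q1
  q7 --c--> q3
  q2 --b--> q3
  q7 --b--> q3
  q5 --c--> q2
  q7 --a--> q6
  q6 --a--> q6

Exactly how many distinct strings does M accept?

27

The useful subgraph on states {q1, q2, q3, q4, q5, q7} is acyclic, so L(M) is finite; the longest accepting path visits 5 useful states, giving maximum string length 4.
Counting accepting paths from q4 by length: 3 of length 2, 6 of length 3, 18 of length 4. Total 27.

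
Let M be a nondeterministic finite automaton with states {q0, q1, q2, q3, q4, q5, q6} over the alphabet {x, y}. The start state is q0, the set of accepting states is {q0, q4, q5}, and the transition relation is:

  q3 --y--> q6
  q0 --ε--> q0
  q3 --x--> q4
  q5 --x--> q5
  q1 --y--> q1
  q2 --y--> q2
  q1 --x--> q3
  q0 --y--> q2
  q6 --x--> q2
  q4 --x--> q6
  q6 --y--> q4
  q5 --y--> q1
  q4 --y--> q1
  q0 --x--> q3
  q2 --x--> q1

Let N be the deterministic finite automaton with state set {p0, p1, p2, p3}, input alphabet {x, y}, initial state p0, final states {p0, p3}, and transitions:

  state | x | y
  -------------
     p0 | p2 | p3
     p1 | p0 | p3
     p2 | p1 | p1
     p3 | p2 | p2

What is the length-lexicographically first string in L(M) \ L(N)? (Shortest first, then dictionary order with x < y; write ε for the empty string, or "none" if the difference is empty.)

The string xx is accepted by M but not by N.
No shorter string lies in the difference, and xx is the lexicographically first length-2 string in L(M) \ L(N).

xx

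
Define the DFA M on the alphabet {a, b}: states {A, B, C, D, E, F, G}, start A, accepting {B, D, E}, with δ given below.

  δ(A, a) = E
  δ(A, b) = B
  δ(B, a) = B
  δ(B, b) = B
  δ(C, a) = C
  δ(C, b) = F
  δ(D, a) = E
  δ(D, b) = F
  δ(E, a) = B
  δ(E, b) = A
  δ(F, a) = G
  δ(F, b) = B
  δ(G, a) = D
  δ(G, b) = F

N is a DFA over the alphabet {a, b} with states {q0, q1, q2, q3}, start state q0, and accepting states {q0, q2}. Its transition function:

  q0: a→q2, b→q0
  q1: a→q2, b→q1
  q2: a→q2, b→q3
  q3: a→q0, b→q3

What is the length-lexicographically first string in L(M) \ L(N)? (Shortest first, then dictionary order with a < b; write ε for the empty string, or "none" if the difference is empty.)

The string aab is accepted by M but not by N.
No shorter string lies in the difference, and aab is the lexicographically first length-3 string in L(M) \ L(N).

aab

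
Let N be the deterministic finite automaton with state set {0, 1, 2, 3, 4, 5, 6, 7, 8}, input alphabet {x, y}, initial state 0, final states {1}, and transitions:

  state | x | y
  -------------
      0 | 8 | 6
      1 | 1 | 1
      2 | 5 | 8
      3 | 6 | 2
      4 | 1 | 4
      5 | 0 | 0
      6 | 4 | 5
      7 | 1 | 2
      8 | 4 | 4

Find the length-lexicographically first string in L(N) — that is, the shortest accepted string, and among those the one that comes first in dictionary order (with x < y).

A breadth-first search from 0 reaches an accepting state first via the path 0 → 8 → 4 → 1 on input xxx.
No string of length < 3 is accepted (BFS exhausts all shorter strings without reaching an accepting state), and xxx is the lexicographically least accepting string of length 3.

xxx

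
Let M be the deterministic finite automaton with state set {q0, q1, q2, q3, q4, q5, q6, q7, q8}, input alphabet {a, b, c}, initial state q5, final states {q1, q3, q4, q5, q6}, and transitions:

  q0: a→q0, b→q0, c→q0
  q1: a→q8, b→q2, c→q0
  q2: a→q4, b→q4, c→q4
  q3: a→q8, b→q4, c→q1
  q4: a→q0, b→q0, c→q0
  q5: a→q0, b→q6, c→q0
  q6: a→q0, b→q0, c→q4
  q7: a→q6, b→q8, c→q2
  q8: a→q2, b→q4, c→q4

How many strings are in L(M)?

3

The useful subgraph on states {q4, q5, q6} is acyclic, so L(M) is finite; the longest accepting path visits 3 useful states, giving maximum string length 2.
Counting accepting paths from q5 by length: 1 of length 0, 1 of length 1, 1 of length 2. Total 3.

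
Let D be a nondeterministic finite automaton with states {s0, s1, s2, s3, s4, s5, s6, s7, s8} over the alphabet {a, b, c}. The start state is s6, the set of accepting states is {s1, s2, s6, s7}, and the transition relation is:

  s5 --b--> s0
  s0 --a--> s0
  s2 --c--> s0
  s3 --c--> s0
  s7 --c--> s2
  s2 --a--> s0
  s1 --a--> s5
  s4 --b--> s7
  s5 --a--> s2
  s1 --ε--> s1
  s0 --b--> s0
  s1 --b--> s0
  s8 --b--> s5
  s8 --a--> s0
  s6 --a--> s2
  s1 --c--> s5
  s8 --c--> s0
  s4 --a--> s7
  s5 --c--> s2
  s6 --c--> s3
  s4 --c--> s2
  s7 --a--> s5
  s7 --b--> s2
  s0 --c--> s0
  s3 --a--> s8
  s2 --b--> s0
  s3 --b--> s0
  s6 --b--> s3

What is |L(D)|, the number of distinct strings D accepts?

The useful subgraph on states {s2, s3, s5, s6, s8} is acyclic, so L(D) is finite; the longest accepting path visits 5 useful states, giving maximum string length 4.
Counting accepting paths from s6 by length: 1 of length 0, 1 of length 1, 4 of length 4. Total 6.

6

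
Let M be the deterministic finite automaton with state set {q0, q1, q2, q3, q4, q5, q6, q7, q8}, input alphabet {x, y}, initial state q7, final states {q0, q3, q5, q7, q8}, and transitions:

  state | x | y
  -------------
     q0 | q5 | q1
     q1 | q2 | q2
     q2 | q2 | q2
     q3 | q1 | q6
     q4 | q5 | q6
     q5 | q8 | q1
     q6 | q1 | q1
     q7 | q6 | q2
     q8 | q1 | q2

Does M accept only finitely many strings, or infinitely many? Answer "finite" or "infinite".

The useful states (reachable from q7 and able to reach an accepting state) are {q7}.
Restricted to these states the transition graph has no cycle, so every accepting path has bounded length and L is finite.

finite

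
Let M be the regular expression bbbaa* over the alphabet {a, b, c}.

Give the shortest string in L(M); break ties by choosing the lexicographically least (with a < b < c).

By inspection of the expression, no string of length less than 4 matches, and bbba is the lexicographically first match of length 4.

bbba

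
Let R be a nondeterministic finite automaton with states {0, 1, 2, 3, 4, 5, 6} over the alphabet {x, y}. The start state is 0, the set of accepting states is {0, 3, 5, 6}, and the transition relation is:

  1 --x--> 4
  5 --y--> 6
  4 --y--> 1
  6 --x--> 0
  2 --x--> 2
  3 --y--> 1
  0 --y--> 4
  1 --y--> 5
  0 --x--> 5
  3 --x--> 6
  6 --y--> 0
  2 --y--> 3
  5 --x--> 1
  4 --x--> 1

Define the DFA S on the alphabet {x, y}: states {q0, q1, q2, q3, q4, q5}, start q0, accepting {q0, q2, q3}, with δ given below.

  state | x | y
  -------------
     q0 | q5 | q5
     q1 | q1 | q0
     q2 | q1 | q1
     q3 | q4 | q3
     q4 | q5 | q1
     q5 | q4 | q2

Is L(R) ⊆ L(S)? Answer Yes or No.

The string x is in L(R) but not in L(S).
So L(R) ⊄ L(S).

No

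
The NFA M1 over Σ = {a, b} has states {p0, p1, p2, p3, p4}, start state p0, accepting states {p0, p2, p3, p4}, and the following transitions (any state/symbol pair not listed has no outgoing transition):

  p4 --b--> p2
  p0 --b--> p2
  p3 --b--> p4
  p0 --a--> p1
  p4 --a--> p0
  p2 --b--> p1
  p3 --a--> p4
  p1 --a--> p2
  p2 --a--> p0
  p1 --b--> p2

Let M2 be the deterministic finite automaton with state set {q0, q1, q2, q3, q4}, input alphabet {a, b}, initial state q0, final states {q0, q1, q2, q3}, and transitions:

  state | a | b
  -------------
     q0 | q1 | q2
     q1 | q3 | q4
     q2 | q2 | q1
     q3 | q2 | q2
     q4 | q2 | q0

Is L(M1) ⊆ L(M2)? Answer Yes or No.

No

The string ab is in L(M1) but not in L(M2).
So L(M1) ⊄ L(M2).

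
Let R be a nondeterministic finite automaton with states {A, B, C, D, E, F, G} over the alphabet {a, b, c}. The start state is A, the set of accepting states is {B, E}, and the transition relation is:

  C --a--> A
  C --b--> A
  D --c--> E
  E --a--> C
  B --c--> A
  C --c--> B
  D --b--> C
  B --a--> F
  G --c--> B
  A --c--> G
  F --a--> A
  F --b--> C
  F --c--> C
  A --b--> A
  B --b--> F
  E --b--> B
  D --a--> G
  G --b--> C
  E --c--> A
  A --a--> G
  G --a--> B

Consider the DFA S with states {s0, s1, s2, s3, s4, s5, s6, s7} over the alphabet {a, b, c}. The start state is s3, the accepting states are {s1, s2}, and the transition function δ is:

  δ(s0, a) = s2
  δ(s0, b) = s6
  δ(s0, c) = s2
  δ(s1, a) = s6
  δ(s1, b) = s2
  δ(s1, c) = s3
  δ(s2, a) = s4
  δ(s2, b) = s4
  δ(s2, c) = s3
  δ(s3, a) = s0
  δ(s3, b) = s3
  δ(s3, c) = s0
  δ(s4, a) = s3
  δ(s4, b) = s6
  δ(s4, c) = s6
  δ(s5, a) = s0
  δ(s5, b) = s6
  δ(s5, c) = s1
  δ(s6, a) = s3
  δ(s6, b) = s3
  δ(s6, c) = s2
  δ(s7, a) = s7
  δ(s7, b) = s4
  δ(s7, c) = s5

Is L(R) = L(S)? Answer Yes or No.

Exploring the product automaton R × S from the start pair (A, s3), following both machines on each input symbol, reaches 5 state pairs: (A, s3), (G, s0), (B, s2), (C, s6), (F, s4).
R accepts in {B, E} and S accepts in {s1, s2}. In every reachable pair the two components are either both accepting — (B, s2) — or both non-accepting, so no string is accepted by exactly one of the machines: L(R) \ L(S) and L(S) \ L(R) are both empty.
Hence every string is accepted by R iff it is accepted by S, and the two languages coincide.

Yes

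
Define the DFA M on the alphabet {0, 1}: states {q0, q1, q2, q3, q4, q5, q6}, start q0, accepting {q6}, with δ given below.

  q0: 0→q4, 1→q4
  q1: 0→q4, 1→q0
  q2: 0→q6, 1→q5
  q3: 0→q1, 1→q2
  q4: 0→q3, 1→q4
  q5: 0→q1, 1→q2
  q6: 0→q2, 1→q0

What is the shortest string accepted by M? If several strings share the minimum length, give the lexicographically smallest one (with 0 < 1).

A breadth-first search from q0 reaches an accepting state first via the path q0 → q4 → q3 → q2 → q6 on input 0010.
No string of length < 4 is accepted (BFS exhausts all shorter strings without reaching an accepting state), and 0010 is the lexicographically least accepting string of length 4.

0010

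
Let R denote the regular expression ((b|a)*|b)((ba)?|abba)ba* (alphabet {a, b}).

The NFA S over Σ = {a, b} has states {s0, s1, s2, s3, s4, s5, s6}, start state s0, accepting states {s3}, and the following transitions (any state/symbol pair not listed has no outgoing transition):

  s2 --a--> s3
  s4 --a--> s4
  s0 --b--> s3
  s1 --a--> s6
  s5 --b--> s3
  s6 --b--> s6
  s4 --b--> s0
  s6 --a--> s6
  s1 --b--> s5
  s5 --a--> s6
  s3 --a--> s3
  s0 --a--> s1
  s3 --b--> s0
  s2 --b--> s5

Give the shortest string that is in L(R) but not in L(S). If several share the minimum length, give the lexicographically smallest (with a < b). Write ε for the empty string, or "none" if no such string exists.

The string ab is accepted by R but not by S.
No shorter string lies in the difference, and ab is the lexicographically first length-2 string in L(R) \ L(S).

ab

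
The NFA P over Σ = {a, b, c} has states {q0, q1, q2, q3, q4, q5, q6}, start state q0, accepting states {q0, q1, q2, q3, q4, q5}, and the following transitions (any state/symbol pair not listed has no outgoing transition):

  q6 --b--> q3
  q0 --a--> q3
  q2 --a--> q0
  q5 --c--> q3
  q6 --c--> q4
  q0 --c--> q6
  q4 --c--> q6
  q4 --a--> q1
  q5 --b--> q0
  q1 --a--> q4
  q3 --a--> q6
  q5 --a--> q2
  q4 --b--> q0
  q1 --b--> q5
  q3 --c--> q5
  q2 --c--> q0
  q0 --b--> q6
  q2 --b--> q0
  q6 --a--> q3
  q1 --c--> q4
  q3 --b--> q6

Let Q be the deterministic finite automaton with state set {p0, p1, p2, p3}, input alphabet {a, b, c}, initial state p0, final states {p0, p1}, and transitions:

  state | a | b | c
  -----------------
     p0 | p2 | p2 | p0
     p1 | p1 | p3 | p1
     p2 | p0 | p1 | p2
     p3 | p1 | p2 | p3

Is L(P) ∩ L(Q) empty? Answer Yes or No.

The empty string ε is accepted by both P and Q.
Hence L(P) ∩ L(Q) ≠ ∅.

No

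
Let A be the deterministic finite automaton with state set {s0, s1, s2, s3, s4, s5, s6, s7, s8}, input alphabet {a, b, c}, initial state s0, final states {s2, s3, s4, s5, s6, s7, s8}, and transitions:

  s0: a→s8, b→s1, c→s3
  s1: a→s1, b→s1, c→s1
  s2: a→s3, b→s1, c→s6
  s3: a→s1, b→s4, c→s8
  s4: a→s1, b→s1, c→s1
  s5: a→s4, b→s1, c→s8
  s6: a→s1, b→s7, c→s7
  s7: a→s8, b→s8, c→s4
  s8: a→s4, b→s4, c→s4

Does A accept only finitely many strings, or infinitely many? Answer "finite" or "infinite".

finite

The useful states (reachable from s0 and able to reach an accepting state) are {s0, s3, s4, s8}.
Restricted to these states the transition graph has no cycle, so every accepting path has bounded length and L is finite.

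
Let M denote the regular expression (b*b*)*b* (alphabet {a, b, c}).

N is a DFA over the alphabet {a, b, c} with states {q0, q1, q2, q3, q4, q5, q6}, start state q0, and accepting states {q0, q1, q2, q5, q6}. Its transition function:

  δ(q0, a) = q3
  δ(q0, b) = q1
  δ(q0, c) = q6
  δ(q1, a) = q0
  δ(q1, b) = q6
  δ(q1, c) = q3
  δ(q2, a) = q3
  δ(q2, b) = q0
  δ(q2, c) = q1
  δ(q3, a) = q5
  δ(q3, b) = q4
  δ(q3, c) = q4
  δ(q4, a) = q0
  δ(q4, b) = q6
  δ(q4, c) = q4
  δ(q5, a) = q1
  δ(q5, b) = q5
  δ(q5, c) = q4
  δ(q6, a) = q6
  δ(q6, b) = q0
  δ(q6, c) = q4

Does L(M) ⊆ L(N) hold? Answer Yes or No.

Converting the expression M to a DFA (subset construction, then merging equivalent states) gives the minimal DFA with states {m0, m1}, start state m0, accepting states {m0} and transitions m0: a→m1, b→m0, c→m1; m1: a→m1, b→m1, c→m1.
Exploring the product automaton M × N from the start pair (m0, q0), following both machines on each input symbol, reaches 9 state pairs: (m0, q0), (m1, q3), (m0, q1), (m1, q6), (m1, q5), (m1, q4), (m1, q0), (m0, q6), (m1, q1).
M accepts in {m0} and N accepts in {q0, q1, q2, q5, q6}. The reachable pairs whose M-component is accepting are (m0, q0), (m0, q1), (m0, q6); in each of them the N-component is accepting too, so the product for L(M) \ L(N) (M-component accepting, N-component rejecting) has no reachable accepting pair and the difference is empty.
Hence every string in L(M) is also in L(N).

Yes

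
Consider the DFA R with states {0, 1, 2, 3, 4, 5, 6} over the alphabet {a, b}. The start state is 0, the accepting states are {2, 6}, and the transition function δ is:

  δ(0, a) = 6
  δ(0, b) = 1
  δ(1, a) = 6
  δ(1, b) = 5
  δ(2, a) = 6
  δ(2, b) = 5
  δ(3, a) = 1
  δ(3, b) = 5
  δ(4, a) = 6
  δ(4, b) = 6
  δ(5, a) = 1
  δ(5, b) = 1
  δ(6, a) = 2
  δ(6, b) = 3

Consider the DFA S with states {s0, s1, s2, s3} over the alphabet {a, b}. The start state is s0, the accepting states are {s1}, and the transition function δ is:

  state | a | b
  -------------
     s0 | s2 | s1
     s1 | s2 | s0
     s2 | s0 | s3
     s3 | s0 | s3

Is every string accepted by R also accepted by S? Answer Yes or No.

The string a is in L(R) but not in L(S).
So L(R) ⊄ L(S).

No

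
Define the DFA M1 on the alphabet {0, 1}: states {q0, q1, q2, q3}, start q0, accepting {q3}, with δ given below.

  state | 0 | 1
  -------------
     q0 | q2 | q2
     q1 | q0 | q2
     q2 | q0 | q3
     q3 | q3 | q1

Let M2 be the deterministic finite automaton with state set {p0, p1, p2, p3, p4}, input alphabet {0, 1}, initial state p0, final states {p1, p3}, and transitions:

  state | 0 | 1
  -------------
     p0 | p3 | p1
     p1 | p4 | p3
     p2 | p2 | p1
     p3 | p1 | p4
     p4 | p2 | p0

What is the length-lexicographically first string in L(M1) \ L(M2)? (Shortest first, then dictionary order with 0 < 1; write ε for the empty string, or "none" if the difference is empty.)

The string 01 is accepted by M1 but not by M2.
No shorter string lies in the difference, and 01 is the lexicographically first length-2 string in L(M1) \ L(M2).

01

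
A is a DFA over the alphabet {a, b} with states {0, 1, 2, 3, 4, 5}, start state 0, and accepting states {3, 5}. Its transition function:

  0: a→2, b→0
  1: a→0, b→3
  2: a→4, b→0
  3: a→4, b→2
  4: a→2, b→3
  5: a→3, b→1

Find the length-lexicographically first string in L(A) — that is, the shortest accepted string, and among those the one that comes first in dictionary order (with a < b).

aab

A breadth-first search from 0 reaches an accepting state first via the path 0 → 2 → 4 → 3 on input aab.
No string of length < 3 is accepted (BFS exhausts all shorter strings without reaching an accepting state), and aab is the lexicographically least accepting string of length 3.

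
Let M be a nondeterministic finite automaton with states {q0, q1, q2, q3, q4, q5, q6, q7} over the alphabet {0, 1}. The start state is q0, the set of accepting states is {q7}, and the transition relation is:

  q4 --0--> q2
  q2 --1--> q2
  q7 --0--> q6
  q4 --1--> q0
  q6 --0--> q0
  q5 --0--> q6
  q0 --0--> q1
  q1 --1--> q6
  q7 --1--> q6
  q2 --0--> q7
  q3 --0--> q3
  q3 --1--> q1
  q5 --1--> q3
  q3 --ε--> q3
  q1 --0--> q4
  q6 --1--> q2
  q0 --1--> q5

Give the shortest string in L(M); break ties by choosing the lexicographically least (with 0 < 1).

0000

A breadth-first search from q0 reaches an accepting state first via the path q0 → q1 → q4 → q2 → q7 on input 0000.
No string of length < 4 is accepted (BFS exhausts all shorter strings without reaching an accepting state), and 0000 is the lexicographically least accepting string of length 4.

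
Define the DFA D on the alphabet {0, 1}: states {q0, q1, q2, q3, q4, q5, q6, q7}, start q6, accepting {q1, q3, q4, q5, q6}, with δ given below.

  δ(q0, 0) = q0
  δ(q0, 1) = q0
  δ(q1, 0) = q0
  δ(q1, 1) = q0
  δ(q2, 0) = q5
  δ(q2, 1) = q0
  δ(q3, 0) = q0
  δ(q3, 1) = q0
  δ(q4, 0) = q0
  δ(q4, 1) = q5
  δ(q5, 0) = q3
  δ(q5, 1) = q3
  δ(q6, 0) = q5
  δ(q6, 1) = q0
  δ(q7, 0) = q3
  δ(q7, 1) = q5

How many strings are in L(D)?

4

The useful subgraph on states {q3, q5, q6} is acyclic, so L(D) is finite; the longest accepting path visits 3 useful states, giving maximum string length 2.
Counting accepting paths from q6 by length: 1 of length 0, 1 of length 1, 2 of length 2. Total 4.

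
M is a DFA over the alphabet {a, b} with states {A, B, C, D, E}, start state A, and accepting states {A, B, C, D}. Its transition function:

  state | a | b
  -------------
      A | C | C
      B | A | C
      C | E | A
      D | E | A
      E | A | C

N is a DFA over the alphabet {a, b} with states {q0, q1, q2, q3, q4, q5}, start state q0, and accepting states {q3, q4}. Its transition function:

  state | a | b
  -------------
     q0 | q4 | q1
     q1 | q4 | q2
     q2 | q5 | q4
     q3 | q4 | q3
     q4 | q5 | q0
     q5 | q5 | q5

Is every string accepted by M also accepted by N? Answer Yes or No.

The empty string ε is in L(M) but not in L(N).
So L(M) ⊄ L(N).

No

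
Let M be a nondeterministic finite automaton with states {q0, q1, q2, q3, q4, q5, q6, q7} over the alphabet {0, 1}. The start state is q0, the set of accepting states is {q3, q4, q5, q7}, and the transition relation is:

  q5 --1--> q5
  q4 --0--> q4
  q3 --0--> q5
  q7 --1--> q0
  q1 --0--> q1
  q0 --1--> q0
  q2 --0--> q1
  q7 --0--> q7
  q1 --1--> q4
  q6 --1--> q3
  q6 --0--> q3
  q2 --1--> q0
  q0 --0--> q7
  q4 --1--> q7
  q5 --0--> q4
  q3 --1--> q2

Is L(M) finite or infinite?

State q0 is reachable from the start and can reach an accepting state, and it lies on the cycle q0 → q0.
Traversing that cycle any number of times yields accepted strings of unbounded length, so the language is infinite.

infinite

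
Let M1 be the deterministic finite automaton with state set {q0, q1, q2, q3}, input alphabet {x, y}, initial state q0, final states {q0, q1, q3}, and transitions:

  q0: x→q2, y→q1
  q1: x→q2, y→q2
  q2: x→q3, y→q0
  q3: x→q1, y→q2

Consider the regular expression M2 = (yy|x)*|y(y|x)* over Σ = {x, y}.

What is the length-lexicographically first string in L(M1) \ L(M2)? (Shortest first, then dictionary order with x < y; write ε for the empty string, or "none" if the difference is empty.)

The string xy is accepted by M1 but not by M2.
No shorter string lies in the difference, and xy is the lexicographically first length-2 string in L(M1) \ L(M2).

xy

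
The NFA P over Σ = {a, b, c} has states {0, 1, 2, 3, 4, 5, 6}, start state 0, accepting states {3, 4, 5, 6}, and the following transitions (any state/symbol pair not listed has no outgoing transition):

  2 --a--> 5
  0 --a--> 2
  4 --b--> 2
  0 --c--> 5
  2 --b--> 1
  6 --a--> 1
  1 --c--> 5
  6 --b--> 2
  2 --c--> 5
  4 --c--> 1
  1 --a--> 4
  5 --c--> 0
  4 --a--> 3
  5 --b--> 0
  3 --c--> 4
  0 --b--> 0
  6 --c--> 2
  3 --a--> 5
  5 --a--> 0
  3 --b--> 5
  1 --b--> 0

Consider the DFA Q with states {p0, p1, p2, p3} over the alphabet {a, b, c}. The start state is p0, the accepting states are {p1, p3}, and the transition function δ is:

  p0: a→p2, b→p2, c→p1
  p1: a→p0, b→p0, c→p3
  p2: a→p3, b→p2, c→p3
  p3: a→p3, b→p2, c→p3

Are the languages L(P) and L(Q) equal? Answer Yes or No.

The string abaab is accepted by P but rejected by Q.
So L(P) ≠ L(Q).

No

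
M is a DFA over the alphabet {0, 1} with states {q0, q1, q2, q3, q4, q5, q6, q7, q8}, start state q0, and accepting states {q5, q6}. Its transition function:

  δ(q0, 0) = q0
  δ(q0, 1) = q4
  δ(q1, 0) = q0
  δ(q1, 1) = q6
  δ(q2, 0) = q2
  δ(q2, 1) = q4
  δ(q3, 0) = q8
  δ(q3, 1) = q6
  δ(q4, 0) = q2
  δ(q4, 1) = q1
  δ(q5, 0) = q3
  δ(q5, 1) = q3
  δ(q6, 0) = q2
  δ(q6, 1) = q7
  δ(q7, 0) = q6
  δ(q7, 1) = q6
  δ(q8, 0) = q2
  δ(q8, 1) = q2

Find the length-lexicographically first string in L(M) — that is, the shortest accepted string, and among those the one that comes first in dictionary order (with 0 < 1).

A breadth-first search from q0 reaches an accepting state first via the path q0 → q4 → q1 → q6 on input 111.
No string of length < 3 is accepted (BFS exhausts all shorter strings without reaching an accepting state), and 111 is the lexicographically least accepting string of length 3.

111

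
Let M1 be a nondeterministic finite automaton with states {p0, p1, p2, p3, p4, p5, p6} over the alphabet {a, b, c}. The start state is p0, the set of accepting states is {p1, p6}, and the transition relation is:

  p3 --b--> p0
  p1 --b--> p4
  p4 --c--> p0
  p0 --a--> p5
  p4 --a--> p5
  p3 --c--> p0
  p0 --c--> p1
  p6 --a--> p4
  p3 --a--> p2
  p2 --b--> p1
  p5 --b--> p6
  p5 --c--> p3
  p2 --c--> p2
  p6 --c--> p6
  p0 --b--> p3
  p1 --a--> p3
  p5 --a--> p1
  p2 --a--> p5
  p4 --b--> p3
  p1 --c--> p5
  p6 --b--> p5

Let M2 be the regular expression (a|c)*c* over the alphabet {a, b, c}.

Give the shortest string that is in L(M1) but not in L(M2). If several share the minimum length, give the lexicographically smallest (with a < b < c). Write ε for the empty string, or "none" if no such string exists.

The string ab is accepted by M1 but not by M2.
No shorter string lies in the difference, and ab is the lexicographically first length-2 string in L(M1) \ L(M2).

ab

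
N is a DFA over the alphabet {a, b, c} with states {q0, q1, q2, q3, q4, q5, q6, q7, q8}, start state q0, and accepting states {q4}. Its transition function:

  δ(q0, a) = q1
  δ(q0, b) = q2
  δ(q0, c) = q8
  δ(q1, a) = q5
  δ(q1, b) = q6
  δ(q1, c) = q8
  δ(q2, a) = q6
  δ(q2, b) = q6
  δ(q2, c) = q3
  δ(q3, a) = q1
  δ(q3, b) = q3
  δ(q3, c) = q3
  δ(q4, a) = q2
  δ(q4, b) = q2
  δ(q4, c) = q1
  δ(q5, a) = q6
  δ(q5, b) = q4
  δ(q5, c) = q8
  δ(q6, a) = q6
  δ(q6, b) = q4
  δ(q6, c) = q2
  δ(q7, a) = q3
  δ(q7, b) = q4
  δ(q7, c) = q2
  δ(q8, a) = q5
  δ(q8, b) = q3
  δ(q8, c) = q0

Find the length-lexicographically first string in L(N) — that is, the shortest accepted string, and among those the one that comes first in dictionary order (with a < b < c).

A breadth-first search from q0 reaches an accepting state first via the path q0 → q1 → q5 → q4 on input aab.
No string of length < 3 is accepted (BFS exhausts all shorter strings without reaching an accepting state), and aab is the lexicographically least accepting string of length 3.

aab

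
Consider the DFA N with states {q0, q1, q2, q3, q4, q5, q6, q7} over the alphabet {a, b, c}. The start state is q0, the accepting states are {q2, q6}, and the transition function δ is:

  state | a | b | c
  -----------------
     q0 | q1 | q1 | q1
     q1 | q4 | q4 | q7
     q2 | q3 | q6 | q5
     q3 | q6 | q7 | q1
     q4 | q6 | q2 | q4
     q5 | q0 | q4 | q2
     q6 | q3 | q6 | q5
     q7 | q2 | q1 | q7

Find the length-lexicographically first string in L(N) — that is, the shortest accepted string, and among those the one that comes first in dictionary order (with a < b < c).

aaa

A breadth-first search from q0 reaches an accepting state first via the path q0 → q1 → q4 → q6 on input aaa.
No string of length < 3 is accepted (BFS exhausts all shorter strings without reaching an accepting state), and aaa is the lexicographically least accepting string of length 3.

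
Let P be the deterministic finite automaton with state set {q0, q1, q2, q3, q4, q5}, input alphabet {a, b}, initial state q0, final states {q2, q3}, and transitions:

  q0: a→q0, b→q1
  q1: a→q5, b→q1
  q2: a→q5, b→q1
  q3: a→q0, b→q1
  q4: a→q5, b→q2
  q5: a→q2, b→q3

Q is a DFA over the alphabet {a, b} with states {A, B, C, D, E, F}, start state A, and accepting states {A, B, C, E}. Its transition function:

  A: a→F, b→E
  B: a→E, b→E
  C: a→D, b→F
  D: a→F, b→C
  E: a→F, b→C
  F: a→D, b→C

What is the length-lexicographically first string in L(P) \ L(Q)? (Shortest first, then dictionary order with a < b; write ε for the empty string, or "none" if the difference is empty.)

The string baa is accepted by P but not by Q.
No shorter string lies in the difference, and baa is the lexicographically first length-3 string in L(P) \ L(Q).

baa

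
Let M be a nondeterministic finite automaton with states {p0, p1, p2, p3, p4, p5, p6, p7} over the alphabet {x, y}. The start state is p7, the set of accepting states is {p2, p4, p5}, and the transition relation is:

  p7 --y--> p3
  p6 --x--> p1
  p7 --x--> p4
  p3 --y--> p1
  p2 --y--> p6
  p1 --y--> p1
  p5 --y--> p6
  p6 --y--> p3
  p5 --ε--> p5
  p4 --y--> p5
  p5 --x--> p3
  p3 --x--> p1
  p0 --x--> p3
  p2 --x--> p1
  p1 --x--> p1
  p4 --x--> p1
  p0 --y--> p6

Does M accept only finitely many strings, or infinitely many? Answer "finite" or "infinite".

finite

The useful states (reachable from p7 and able to reach an accepting state) are {p4, p5, p7}.
Restricted to these states the transition graph has no cycle, so every accepting path has bounded length and L is finite.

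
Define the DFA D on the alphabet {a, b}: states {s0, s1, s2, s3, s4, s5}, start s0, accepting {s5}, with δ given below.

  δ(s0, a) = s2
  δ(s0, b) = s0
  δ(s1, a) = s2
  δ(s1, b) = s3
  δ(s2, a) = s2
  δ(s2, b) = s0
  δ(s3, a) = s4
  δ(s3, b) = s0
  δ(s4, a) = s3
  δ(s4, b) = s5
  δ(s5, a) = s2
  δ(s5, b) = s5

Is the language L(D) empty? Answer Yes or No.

The states reachable from the start state are {s0, s2}.
None of the accepting states {s5} is reachable, so no string is accepted and L(D) = ∅.

Yes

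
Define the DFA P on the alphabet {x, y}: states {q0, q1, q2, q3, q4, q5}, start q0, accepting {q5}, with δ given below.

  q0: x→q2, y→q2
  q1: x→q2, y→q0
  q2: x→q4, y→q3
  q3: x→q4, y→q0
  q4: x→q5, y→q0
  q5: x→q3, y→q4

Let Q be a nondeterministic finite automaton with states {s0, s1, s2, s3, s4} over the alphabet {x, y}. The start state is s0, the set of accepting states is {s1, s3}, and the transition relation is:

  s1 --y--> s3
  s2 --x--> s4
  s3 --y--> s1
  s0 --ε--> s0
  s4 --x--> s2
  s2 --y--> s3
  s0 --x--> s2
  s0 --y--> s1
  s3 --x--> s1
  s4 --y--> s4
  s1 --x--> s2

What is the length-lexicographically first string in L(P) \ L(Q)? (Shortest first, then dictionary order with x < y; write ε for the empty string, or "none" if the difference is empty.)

The string xxx is accepted by P but not by Q.
No shorter string lies in the difference, and xxx is the lexicographically first length-3 string in L(P) \ L(Q).

xxx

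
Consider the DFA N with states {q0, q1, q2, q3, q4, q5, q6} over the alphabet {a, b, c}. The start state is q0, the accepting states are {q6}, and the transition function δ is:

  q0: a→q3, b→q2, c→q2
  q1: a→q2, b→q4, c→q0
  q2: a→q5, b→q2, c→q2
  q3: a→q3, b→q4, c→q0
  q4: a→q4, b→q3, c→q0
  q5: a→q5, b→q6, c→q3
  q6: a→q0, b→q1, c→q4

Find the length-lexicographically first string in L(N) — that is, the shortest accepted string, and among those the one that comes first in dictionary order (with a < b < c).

A breadth-first search from q0 reaches an accepting state first via the path q0 → q2 → q5 → q6 on input bab.
No string of length < 3 is accepted (BFS exhausts all shorter strings without reaching an accepting state), and bab is the lexicographically least accepting string of length 3.

bab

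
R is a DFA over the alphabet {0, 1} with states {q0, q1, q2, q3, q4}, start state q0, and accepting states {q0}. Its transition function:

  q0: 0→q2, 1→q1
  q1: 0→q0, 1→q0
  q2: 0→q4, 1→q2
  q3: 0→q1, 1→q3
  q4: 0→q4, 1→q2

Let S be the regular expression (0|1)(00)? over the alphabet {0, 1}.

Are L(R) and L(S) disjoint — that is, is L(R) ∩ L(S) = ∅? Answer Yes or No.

Yes

Converting the expression S to a DFA (subset construction, then merging equivalent states) gives the minimal DFA with states {s0, s1, s2, s3, s4}, start state s0, accepting states {s1, s4} and transitions s0: 0→s1, 1→s1; s1: 0→s2, 1→s3; s2: 0→s4, 1→s3; s3: 0→s3, 1→s3; s4: 0→s3, 1→s3.
Exploring the product automaton R × S from the start pair (q0, s0), following both machines on each input symbol, reaches 11 state pairs: (q0, s0), (q2, s1), (q1, s1), (q4, s2), (q2, s3), (q0, s2), (q0, s3), (q4, s4), (q4, s3), (q2, s4), (q1, s3).
R accepts in {q0} and S accepts in {s1, s4}; no reachable pair has both components accepting, so no string drives both machines to acceptance simultaneously and L(R) ∩ L(S) = ∅.
So no string is accepted by both, and the intersection is empty.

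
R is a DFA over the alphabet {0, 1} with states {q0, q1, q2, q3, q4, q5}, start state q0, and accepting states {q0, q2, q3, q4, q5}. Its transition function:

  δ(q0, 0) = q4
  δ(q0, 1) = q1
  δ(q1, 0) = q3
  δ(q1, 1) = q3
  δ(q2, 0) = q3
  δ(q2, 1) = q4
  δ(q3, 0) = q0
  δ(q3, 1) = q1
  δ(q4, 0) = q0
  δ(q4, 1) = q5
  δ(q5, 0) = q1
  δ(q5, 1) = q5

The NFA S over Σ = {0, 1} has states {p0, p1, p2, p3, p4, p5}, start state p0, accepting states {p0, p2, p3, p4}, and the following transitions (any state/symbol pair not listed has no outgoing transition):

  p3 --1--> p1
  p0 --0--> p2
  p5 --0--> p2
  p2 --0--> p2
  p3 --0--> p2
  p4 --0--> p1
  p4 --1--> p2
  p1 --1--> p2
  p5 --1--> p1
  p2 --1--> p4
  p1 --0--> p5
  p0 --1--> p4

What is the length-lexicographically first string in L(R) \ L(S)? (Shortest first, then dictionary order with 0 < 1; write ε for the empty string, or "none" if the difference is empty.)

10

The string 10 is accepted by R but not by S.
No shorter string lies in the difference, and 10 is the lexicographically first length-2 string in L(R) \ L(S).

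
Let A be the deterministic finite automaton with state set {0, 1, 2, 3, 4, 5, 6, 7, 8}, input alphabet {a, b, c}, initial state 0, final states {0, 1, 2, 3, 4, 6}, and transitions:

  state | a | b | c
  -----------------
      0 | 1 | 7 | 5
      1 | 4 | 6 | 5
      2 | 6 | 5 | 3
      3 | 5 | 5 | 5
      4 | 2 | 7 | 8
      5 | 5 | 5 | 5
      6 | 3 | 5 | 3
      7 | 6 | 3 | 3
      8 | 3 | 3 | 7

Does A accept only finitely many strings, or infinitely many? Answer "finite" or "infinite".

The useful states (reachable from 0 and able to reach an accepting state) are {0, 1, 2, 3, 4, 6, 7, 8}.
Restricted to these states the transition graph has no cycle, so every accepting path has bounded length and L is finite.

finite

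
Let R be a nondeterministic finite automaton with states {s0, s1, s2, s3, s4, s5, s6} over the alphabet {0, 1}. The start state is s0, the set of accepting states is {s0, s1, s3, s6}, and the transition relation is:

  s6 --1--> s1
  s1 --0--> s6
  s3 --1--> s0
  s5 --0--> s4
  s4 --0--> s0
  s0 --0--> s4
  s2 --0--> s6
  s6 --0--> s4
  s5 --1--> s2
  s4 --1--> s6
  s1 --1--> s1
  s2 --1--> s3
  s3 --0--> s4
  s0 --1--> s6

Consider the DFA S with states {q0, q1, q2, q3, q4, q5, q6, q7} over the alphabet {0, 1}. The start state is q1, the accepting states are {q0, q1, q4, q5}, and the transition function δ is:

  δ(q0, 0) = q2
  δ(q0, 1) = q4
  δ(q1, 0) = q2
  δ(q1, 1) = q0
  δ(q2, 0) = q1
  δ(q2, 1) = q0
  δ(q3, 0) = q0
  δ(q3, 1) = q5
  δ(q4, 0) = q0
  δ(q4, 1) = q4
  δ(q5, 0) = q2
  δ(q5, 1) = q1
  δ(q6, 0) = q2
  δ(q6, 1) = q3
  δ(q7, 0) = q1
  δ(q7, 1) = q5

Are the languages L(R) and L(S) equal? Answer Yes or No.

Exploring the product automaton R × S from the start pair (s0, q1), following both machines on each input symbol, reaches 4 state pairs: (s0, q1), (s4, q2), (s6, q0), (s1, q4).
R accepts in {s0, s1, s3, s6} and S accepts in {q0, q1, q4, q5}. In every reachable pair the two components are either both accepting — (s0, q1), (s6, q0), (s1, q4) — or both non-accepting, so no string is accepted by exactly one of the machines: L(R) \ L(S) and L(S) \ L(R) are both empty.
Hence every string is accepted by R iff it is accepted by S, and the two languages coincide.

Yes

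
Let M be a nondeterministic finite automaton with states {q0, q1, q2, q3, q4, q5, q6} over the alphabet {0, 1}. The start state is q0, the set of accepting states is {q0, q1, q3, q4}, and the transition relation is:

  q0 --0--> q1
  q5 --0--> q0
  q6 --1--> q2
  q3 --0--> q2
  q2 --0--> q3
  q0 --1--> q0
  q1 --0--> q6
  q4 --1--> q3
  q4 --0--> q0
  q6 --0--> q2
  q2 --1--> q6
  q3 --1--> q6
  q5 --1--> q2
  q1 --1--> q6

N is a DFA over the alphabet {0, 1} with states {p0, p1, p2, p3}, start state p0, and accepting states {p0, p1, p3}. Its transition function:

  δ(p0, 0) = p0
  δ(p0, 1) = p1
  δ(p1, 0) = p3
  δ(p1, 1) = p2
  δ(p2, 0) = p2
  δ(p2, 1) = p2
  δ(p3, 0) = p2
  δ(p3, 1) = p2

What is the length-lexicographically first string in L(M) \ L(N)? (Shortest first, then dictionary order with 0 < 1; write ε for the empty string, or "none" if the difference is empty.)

The string 11 is accepted by M but not by N.
No shorter string lies in the difference, and 11 is the lexicographically first length-2 string in L(M) \ L(N).

11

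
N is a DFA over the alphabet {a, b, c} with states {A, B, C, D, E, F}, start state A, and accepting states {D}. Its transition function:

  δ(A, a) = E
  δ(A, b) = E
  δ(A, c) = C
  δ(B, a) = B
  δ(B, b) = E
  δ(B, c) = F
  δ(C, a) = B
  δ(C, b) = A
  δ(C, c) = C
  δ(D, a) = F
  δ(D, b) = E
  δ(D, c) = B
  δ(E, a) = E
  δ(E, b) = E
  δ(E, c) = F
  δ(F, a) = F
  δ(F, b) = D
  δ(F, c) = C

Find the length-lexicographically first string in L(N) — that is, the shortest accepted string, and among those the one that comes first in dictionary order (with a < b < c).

acb

A breadth-first search from A reaches an accepting state first via the path A → E → F → D on input acb.
No string of length < 3 is accepted (BFS exhausts all shorter strings without reaching an accepting state), and acb is the lexicographically least accepting string of length 3.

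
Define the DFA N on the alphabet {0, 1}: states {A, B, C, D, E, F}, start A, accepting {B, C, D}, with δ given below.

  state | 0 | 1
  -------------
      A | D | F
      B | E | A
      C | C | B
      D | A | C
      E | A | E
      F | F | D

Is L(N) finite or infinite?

State A is reachable from the start and can reach an accepting state, and it lies on the cycle A → D → A.
Traversing that cycle any number of times yields accepted strings of unbounded length, so the language is infinite.

infinite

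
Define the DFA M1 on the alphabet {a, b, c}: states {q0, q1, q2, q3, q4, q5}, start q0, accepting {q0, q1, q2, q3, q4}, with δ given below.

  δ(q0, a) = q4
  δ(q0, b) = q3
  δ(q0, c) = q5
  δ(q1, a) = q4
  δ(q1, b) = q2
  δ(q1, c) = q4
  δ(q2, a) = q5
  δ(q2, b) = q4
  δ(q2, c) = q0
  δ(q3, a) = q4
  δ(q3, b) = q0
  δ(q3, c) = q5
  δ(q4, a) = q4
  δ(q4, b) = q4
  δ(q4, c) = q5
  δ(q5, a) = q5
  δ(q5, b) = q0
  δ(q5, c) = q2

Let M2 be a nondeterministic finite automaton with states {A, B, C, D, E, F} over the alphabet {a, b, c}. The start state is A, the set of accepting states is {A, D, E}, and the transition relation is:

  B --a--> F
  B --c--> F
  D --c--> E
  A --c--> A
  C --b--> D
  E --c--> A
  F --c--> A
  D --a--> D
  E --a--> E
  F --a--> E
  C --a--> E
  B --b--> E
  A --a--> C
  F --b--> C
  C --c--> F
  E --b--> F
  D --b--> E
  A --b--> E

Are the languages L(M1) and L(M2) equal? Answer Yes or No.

No

The string a is accepted by M1 but rejected by M2.
So L(M1) ≠ L(M2).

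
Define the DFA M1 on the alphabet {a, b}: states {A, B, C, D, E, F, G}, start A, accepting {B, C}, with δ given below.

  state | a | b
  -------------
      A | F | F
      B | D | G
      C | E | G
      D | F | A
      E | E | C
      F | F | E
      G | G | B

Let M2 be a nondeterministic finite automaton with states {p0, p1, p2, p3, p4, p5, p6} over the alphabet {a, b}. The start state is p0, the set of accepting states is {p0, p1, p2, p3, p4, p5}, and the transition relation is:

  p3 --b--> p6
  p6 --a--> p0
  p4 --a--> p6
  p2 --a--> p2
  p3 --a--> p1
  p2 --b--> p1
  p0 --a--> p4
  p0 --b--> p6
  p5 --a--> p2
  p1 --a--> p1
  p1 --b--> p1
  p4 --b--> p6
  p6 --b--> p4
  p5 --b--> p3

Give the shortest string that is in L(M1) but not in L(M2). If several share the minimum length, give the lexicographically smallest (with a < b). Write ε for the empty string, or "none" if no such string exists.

bbb

The string bbb is accepted by M1 but not by M2.
No shorter string lies in the difference, and bbb is the lexicographically first length-3 string in L(M1) \ L(M2).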